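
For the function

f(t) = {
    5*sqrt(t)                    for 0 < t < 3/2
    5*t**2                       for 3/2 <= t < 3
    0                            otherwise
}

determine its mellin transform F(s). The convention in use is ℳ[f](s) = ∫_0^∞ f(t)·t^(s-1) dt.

split f at 3/2: ℳ[f](s) collects 2 kernel integrals
[0, 3/2) adds the kernel integral of 5*sqrt(t)
piece [3/2, 3): integrate 5*t**2 against the kernel

5*(3**(s + 2)*(2*s + 1) + 2*(3/2)**(s + 1/2)*(s + 2) - (3/2)**(s + 2)*(2*s + 1))/((s + 2)*(2*s + 1))
  Re(s) > -1/2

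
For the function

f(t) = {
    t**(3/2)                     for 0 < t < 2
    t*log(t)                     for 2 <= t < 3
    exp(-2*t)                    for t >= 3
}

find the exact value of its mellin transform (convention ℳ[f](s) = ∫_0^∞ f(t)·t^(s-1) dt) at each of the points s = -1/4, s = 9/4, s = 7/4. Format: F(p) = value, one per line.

F(-1/4) = -16*3**(3/4)/9 + 2**(1/4)*uppergamma(-1/4, 6) + log(3**(4*3**(3/4)/3)/2**(4*2**(3/4)/3)) + 8*2**(1/4)/5 + 16*2**(3/4)/9
F(9/4) = -432*3**(1/4)/169 - 32*2**(1/4)*log(2)/13 + 2**(3/4)*uppergamma(9/4, 6)/8 + 128*2**(1/4)/169 + 32*2**(3/4)/15 + 108*3**(1/4)*log(3)/13
F(7/4) = -144*3**(3/4)/121 - 16*2**(3/4)*log(2)/11 + 2**(1/4)*uppergamma(7/4, 6)/4 + 64*2**(3/4)/121 + 32*2**(1/4)/13 + 36*3**(3/4)*log(3)/11

breakpoints 2, 3: one integral from each of the 3 segments
between 0 and 2 the integrand is t**(3/2)·t^(s-1)
∫ over [2, 3) of t*log(t)·t^(s-1) joins the sum
on [3, ∞): add ∫ exp(-2*t)·t^(s-1) dt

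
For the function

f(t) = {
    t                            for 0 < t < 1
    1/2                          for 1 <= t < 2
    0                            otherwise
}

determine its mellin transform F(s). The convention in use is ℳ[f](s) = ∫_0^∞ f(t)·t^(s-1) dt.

(2**s*(s + 1) + s - 1)/(2*s*(s + 1))
  Re(s) > -1

along the cuts 1, ℳ[f](s) splits into 2 integrals
over [0, 1), the kernel integral of t enters the sum
the [1, 2) slice contributes ∫ 1/2·t^(s-1) dt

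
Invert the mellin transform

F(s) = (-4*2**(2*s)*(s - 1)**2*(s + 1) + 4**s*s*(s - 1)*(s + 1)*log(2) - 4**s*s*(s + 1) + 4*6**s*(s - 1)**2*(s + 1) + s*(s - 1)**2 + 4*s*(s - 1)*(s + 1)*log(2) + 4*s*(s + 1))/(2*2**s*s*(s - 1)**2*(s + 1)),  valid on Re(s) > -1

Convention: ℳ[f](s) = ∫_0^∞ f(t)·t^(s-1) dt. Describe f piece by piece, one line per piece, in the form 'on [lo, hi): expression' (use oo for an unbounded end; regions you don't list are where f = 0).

on [0, 1/2): t
on [1/2, 2): log(t)/t
on [2, 3): 2

peel off the shared t-power: t**2 on [0, 1/2); log(t) on [1/2, 2); 2*t on [2, 3)
integrate the 3 segments split at 1/2, 2, then add the results
the [0, 1/2) slice contributes ∫ t·t^(s-1) dt
∫ over [1/2, 2) of log(t)/t·t^(s-1) joins the sum
over [2, 3), the kernel integral of 2 enters the sum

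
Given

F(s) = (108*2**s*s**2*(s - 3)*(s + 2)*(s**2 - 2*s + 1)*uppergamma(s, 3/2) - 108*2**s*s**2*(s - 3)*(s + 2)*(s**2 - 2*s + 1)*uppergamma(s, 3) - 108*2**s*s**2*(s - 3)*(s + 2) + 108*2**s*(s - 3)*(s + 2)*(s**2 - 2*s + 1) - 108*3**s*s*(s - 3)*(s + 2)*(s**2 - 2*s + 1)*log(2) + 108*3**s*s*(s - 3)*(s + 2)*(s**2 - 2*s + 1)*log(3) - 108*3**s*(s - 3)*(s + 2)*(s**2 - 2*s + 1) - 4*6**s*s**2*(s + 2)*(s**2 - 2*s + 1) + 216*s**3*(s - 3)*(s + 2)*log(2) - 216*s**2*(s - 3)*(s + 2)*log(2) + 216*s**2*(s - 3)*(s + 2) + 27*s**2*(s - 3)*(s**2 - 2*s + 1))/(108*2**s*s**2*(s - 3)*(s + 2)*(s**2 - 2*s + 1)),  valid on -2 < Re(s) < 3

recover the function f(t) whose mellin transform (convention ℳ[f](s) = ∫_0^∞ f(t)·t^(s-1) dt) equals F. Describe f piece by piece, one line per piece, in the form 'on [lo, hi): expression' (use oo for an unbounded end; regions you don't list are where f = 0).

decompose at 1/2, 1, 3/2, 3; ℳ[f](s) sums the 5 pieces' integrals
∫ t**2·t^(s-1) over [0, 1/2)
on [1/2, 1): add ∫ log(t)/t·t^(s-1) dt
for t in [1, 3/2): the term is ∫ log(t)·t^(s-1)
[3/2, 3) adds the kernel integral of exp(-t)
[3, ∞) adds the kernel integral of t**(-3)

on [0, 1/2): t**2
on [1/2, 1): log(t)/t
on [1, 3/2): log(t)
on [3/2, 3): exp(-t)
on [3, oo): t**(-3)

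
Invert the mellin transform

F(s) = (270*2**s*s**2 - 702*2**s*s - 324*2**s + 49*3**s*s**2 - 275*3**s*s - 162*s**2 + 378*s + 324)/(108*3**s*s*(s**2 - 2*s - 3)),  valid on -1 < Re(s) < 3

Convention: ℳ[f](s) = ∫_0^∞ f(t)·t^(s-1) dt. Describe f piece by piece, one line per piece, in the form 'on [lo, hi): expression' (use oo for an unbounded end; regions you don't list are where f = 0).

on [0, 1/3): 3*t/2
on [1/3, 2/3): 3*t + 1
on [2/3, 1): 3*t/4
on [1, oo): 8/(27*t**3)

undo the common scale on t: t on [0, 1/2); 2*t + 1 on [1/2, 1); t/2 on [1, 3/2); …
slice at 1/3, 2/3, 1, transform all 4 pieces, and sum them
∫ over [0, 1/3) of 3*t/2·t^(s-1) joins the sum
between 1/3 and 2/3 the integrand is (3*t + 1)·t^(s-1)
∫ over [2/3, 1) of 3*t/4·t^(s-1) joins the sum
∫ 8/(27*t**3)·t^(s-1) over [1, ∞)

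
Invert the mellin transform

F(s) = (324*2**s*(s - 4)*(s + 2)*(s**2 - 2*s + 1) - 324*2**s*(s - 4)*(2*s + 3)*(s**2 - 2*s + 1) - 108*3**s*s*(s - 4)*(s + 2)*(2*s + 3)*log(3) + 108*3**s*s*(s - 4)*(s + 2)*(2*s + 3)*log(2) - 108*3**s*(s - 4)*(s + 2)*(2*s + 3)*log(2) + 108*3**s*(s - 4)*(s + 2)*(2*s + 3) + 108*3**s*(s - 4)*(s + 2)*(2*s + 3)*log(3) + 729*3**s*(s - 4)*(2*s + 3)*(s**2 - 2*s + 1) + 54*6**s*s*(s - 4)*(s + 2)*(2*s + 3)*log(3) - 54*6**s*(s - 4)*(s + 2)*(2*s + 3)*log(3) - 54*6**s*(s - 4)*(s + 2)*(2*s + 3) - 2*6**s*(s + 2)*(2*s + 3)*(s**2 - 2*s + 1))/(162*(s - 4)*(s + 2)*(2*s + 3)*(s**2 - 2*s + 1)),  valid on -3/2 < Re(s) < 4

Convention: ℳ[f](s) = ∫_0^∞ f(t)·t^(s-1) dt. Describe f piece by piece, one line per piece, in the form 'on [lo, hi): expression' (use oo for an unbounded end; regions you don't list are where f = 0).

on [0, 2): sqrt(2)*t**(3/2)/4
on [2, 3): t**2/2
on [3, 6): 2*log(t/2)/t
on [6, oo): 16/t**4

reversing the common scale on t: t**(3/2) on [0, 1); 2*t**2 on [1, 3/2); log(t)/t on [3/2, 3); …
decompose at 2, 3, 6; ℳ[f](s) sums the 4 pieces' integrals
piece [0, 2): integrate sqrt(2)*t**(3/2)/4 against the kernel
∫ over [2, 3) of t**2/2·t^(s-1) joins the sum
on [3, 6): add ∫ 2*log(t/2)/t·t^(s-1) dt
between 6 and ∞ the integrand is 16/t**4·t^(s-1)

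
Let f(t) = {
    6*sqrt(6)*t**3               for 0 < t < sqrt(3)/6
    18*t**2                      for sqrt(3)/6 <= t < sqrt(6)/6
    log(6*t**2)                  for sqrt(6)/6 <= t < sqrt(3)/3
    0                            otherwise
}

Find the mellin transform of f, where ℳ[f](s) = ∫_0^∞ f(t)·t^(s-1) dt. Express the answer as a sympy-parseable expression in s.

(sqrt(3)/6)**s*(12*2**(s/2)*s**2*(s + 3) + 8*2**(s/2)*(s + 2)*(s + 3) + 4*2**s*s*(s + 2)*(s + 3)*log(2) - 8*2**s*(s + 2)*(s + 3) + sqrt(2)*s**2*(s + 2) - 6*s**2*(s + 3))/(4*s**2*(s + 2)*(s + 3))
  Re(s) > -3

undo the power substitution: 6*sqrt(6)*t**(3/2) on [0, 1/12); 18*t on [1/12, 1/6); log(6*t) on [1/6, 1/3)
undo the common scale on t: 3*sqrt(3)*t**(3/2) on [0, 1/6); 9*t on [1/6, 1/3); log(3*t) on [1/3, 2/3)
undo the common scale on t: t**(3/2) on [0, 1/2); 3*t on [1/2, 1); log(t) on [1, 2)
treat the 3 regions marked off by sqrt(3)/6, sqrt(6)/6 separately and sum
∫ over [0, sqrt(3)/6) of 6*sqrt(6)*t**3·t^(s-1) joins the sum
∫ 18*t**2·t^(s-1) over [sqrt(3)/6, sqrt(6)/6)
between sqrt(6)/6 and sqrt(3)/3 the integrand is log(6*t**2)·t^(s-1)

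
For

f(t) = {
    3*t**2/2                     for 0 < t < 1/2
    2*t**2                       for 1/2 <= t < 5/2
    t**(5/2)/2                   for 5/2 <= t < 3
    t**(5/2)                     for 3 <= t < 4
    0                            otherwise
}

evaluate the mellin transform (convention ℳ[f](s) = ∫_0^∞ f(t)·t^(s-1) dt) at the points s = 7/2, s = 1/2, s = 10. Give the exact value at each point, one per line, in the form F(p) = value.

F(7/2) = -sqrt(2)/704 + 3125*sqrt(10)/176 + 462007/768
F(1/2) = -sqrt(2)/40 + 5*sqrt(10)/2 + 683/48
F(10) = -531441*sqrt(3)/25 - 9765625*sqrt(10)/8192 + 2207161276377/819200

decompose at 1/2, 5/2, 3; ℳ[f](s) sums the 4 pieces' integrals
on [0, 1/2): add ∫ 3*t**2/2·t^(s-1) dt
between 1/2 and 5/2 the integrand is 2*t**2·t^(s-1)
∫ t**(5/2)/2·t^(s-1) over [5/2, 3)
between 3 and 4 the integrand is t**(5/2)·t^(s-1)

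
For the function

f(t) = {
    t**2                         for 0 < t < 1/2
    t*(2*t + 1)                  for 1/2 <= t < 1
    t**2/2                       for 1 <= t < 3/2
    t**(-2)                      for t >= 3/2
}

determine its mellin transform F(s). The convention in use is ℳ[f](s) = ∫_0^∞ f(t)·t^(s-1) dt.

the shared t-power comes off first: t on [0, 1/2); 2*t + 1 on [1/2, 1); t/2 on [1, 3/2); …
cuts at 1/2, 1, 3/2: linearity sums the 4 kernel integrals
the [0, 1/2) slice contributes ∫ t**2·t^(s-1) dt
segment [1/2, 1) carries t*(2*t + 1); integrate it
∫ over [1, 3/2) of t**2/2·t^(s-1) joins the sum
∫ over [3/2, ∞) of t**(-2)·t^(s-1) joins the sum

(180*2**s*s**2 - 108*2**s*s - 504*2**s + 49*3**s*s**2 - 177*3**s*s - 226*3**s - 54*s**2 + 18*s + 180)/(72*2**s*(s**3 + s**2 - 4*s - 4))
  -2 < Re(s) < 2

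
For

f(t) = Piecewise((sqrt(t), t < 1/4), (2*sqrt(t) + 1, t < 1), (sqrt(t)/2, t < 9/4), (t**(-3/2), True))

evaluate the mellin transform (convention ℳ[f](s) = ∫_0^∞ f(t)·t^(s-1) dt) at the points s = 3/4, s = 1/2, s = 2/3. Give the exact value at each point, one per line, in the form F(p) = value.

peel off the power substitution: t on [0, 1/2); 2*t + 1 on [1/2, 1); t/2 on [1, 3/2); …
split f at 1/4, 1, 9/4: ℳ[f](s) collects 4 kernel integrals
∫ over [0, 1/4) of sqrt(t)·t^(s-1) joins the sum
segment [1/4, 1) carries (2*sqrt(t) + 1); integrate it
over [1, 9/4), the kernel integral of sqrt(t)/2 enters the sum
∫ over [9/4, ∞) of t**(-3/2)·t^(s-1) joins the sum

F(3/4) = -13*sqrt(2)/30 + 403*sqrt(6)/540 + 38/15
F(1/2) = 275/72
F(2/3) = 2**(2/3)*(-405 + 629*3**(1/3) + 1170*2**(1/3))/840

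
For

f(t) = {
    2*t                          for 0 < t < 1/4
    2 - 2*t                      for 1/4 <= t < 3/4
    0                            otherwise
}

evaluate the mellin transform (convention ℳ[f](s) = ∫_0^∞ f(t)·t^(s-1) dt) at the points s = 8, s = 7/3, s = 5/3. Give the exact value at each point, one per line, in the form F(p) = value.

F(8) = 9839/1179648
F(7/3) = -39*2**(1/3)/2240 + 513*6**(1/3)/4480
F(5/3) = -33*2**(2/3)/640 + 153*6**(2/3)/1280

invert the common scale on t to get t on [0, 1/2); 2 - t on [1/2, 3/2)
slice at 1/4, transform all 2 pieces, and sum them
for t in [0, 1/4): the term is ∫ 2*t·t^(s-1)
for t in [1/4, 3/4): the term is ∫ (2 - 2*t)·t^(s-1)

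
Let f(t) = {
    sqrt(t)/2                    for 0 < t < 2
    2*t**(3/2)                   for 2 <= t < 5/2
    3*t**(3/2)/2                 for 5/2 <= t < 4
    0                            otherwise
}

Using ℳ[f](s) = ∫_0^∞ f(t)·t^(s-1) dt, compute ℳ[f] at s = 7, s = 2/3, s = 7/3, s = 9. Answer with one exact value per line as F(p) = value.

summing 3 kernel integrals split by 2, 5/2 yields ℳ[f](s)
∫ sqrt(t)/2·t^(s-1) over [0, 2)
between 2 and 5/2 the integrand is 2*t**(3/2)·t^(s-1)
over [5/2, 4), the kernel integral of 3*t**(3/2)/2 enters the sum

F(7) = -13184*sqrt(2)/255 + 390625*sqrt(10)/8704 + 393216/17
F(2/3) = -258*2**(1/6)/91 + 75*2**(5/6)*5**(1/6)/104 + 144*2**(1/3)/13
F(7/3) = -1356*2**(5/6)/391 + 375*2**(1/6)*5**(5/6)/368 + 1152*2**(2/3)/23
F(9) = -67072*sqrt(2)/399 + 9765625*sqrt(10)/43008 + 2097152/7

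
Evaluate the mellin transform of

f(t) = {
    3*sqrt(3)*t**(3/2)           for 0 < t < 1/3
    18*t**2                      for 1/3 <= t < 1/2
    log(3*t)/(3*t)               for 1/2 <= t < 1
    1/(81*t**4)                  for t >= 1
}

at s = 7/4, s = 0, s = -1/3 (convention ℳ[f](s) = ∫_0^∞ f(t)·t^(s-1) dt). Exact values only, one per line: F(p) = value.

reversing the common scale on t: t**(3/2) on [0, 1); 2*t**2 on [1, 3/2); log(t)/t on [3/2, 3); …
the 4 pieces separated at 1/3, 1/2, 1 each add one integral
for t in [0, 1/3): the term is ∫ 3*sqrt(3)*t**(3/2)·t^(s-1)
segment 1/3 to 1/2 holds 18*t**2; add its integral
piece [1/2, 1): integrate log(3*t)/(3*t) against the kernel
segment 1 to ∞ holds 1/(81*t**4); add its integral

F(7/4) = -428/729 - 2*2**(1/4)*log(3)/9 - 44*3**(1/4)/1755 + 2*2**(1/4)*log(2)/9 + 4*log(3)/9 + 161*2**(1/4)/270
F(0) = log(6**(1/3)/2) + 365/162
F(-1/3) = -12*3**(1/3)/35 - 2**(1/3)*log(2)/2 - log(3)/4 - 1037/5616 + 2**(1/3)*log(3)/2 + 123*2**(1/3)/40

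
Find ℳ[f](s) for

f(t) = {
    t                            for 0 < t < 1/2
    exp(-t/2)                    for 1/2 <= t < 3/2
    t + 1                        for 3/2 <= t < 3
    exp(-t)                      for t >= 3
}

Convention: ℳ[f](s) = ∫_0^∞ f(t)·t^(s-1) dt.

cuts at 1/2, 3/2, 3: linearity sums the 4 kernel integrals
[0, 1/2) adds the kernel integral of t
for t in [1/2, 3/2): the term is ∫ exp(-t/2)·t^(s-1)
[3/2, 3) adds the kernel integral of (t + 1)
the [3, ∞) slice contributes ∫ exp(-t)·t^(s-1) dt

(2*2**s*s*(s + 1)*uppergamma(s, 3) - 5*3**s*s - 2*3**s + 2*4**s*s*(s + 1)*uppergamma(s, 1/4) - 2*4**s*s*(s + 1)*uppergamma(s, 3/4) + 8*6**s*s + 2*6**s + s)/(2*2**s*s*(s + 1))
  Re(s) > -1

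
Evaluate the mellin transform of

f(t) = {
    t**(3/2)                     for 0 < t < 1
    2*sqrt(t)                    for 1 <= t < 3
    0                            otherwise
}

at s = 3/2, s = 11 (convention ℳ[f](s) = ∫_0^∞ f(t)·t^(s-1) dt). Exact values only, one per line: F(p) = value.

decompose at 1; ℳ[f](s) sums the 2 pieces' integrals
∫ t**(3/2)·t^(s-1) over [0, 1)
for t in [1, 3): the term is ∫ 2*sqrt(t)·t^(s-1)

F(3/2) = 25/3
F(11) = -54/575 + 708588*sqrt(3)/23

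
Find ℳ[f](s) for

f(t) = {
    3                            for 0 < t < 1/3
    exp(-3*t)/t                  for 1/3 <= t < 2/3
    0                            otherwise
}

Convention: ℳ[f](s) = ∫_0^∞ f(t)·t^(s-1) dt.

3**(1 - s)*(s*uppergamma(s - 1, 1) - s*uppergamma(s - 1, 2) + 1)/s
  Re(s) > 0

invert the shared t-power to get 3*t on [0, 1/3); exp(-3*t) on [1/3, 2/3)
reversing the common scale on t: t on [0, 1); exp(-t) on [1, 2)
integrate the 2 segments split at 1/3, then add the results
on [0, 1/3): add ∫ 3·t^(s-1) dt
[1/3, 2/3) adds the kernel integral of exp(-3*t)/t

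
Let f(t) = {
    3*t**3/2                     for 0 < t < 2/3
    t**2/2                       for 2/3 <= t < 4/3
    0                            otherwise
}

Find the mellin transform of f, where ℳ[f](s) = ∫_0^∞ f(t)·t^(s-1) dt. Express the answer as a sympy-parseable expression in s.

remove the shared t-power first: 3*t/2 on [0, 2/3); 1/2 on [2/3, 4/3)
back out the common scale on t: t on [0, 1); 1/2 on [1, 2)
along the cuts 2/3, ℳ[f](s) splits into 2 integrals
over [0, 2/3), the kernel integral of 3*t**3/2 enters the sum
for t in [2/3, 4/3): the term is ∫ t**2/2·t^(s-1)

2*2**s*(4*2**s*(s + 3) + s + 1)/(9*3**s*(s + 2)*(s + 3))
  Re(s) > -3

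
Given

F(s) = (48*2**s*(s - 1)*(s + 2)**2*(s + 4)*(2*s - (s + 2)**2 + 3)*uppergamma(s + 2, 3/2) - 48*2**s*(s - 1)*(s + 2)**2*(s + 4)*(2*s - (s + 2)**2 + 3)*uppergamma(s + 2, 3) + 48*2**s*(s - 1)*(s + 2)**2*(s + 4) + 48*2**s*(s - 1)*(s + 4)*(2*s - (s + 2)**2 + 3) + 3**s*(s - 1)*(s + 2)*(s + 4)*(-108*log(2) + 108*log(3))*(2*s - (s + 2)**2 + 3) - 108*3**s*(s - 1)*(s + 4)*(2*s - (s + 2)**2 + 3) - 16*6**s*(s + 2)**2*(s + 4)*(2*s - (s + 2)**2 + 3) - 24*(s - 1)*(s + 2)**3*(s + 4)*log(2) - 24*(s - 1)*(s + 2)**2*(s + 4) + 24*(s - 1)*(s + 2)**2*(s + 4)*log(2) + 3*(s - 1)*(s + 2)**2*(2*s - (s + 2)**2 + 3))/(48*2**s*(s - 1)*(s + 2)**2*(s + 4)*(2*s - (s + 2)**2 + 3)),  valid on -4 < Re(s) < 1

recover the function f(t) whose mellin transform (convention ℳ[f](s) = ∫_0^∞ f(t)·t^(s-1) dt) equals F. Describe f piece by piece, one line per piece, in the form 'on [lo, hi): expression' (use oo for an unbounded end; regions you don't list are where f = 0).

the shared t-power comes off first: t**2 on [0, 1/2); log(t)/t on [1/2, 1); log(t) on [1, 3/2); …
the 5 pieces separated at 1/2, 1, 3/2, 3 each add one integral
over [0, 1/2), the kernel integral of t**4 enters the sum
the [1/2, 1) slice contributes ∫ t*log(t)·t^(s-1) dt
[1, 3/2) adds the kernel integral of t**2*log(t)
∫ t**2*exp(-t)·t^(s-1) over [3/2, 3)
segment [3, ∞) carries 1/t; integrate it

on [0, 1/2): t**4
on [1/2, 1): t*log(t)
on [1, 3/2): t**2*log(t)
on [3/2, 3): t**2*exp(-t)
on [3, oo): 1/t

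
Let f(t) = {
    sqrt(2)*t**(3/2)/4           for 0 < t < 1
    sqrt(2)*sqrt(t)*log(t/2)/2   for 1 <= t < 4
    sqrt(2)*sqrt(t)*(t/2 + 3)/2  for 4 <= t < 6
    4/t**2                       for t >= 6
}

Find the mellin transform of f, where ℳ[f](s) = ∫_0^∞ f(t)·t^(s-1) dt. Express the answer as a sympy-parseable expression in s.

sqrt(2)*(540*2**(2*s)*(2 - s)*(2*s + 1)**2 + 108*2**(2*s)*(s - 2)*(2*s + 1)*(2*s + 3)*log(2) - 648*2**(2*s)*(s - 2)*(2*s + 1) - 216*2**(2*s)*(s - 2)*(2*s + 3) + 324*6**(s + 1/2)*(s - 2)*(2*s + 1)**2 + 324*6**(s + 1/2)*(s - 2)*(2*s + 1) - sqrt(3)*6**(s + 1/2)*(2*s + 1)**2*(2*s + 3) + 27*(s - 2)*(2*s + 1)**2 + 54*(s - 2)*(2*s + 1)*(2*s + 3)*log(2) + 108*(s - 2)*(2*s + 3))/(54*(s - 2)*(2*s + 1)**2*(2*s + 3))
  -3/2 < Re(s) < 2

peel off the common scale on t: t**(3/2) on [0, 1/2); sqrt(t)*log(t) on [1/2, 2); sqrt(t)*(t + 3) on [2, 3); …
strip the shared t-power: t on [0, 1/2); log(t) on [1/2, 2); t + 3 on [2, 3); …
the 4 pieces separated at 1, 4, 6 each add one integral
[0, 1) adds the kernel integral of sqrt(2)*t**(3/2)/4
on [1, 4): add ∫ sqrt(2)*sqrt(t)*log(t/2)/2·t^(s-1) dt
the [4, 6) slice contributes ∫ sqrt(2)*sqrt(t)*(t/2 + 3)/2·t^(s-1) dt
piece [6, ∞): integrate 4/t**2 against the kernel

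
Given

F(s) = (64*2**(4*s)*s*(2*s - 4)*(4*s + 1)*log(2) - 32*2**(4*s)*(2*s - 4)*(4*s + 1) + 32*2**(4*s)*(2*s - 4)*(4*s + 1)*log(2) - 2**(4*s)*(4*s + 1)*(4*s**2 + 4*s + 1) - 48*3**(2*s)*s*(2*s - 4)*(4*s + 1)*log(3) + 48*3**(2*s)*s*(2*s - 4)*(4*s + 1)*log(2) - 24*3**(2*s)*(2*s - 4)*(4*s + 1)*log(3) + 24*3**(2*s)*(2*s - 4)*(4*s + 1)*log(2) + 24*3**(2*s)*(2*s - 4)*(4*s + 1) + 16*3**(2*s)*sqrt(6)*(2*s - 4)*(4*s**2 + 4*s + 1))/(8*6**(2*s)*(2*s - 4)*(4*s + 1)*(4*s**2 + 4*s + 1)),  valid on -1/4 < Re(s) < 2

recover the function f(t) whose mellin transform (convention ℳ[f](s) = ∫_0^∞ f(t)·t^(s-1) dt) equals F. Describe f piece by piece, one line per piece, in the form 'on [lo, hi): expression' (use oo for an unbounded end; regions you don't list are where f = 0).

on [0, 1/4): sqrt(3)*t**(1/4)
on [1/4, 4/9): 3*sqrt(t)*log(3*sqrt(t))
on [4/9, oo): 1/(81*t**2)

strip the power substitution: sqrt(3)*sqrt(t) on [0, 1/2); 3*t*log(3*t) on [1/2, 2/3); 1/(81*t**4) on [2/3, ∞)
undo the common scale on t: sqrt(t) on [0, 3/2); t*log(t) on [3/2, 2); t**(-4) on [2, ∞)
breakpoints 1/4, 4/9: one integral from each of the 3 segments
over [0, 1/4), the kernel integral of sqrt(3)*t**(1/4) enters the sum
piece [1/4, 4/9): integrate 3*sqrt(t)*log(3*sqrt(t)) against the kernel
over [4/9, ∞), the kernel integral of 1/(81*t**2) enters the sum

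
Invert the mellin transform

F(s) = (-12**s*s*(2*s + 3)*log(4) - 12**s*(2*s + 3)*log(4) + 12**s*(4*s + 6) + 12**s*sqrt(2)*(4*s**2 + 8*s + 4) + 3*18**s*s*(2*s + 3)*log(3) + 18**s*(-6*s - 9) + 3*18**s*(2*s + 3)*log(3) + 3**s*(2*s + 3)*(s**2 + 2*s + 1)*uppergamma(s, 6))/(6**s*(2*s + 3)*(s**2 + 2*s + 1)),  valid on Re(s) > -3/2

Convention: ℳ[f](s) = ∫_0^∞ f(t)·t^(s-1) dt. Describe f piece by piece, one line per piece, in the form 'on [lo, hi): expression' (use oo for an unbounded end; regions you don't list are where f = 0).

on [0, 2): t**(3/2)
on [2, 3): t*log(t)
on [3, oo): exp(-2*t)

linearity at 2, 3 turns ℳ[f](s) into 3 summed integrals
over [0, 2), the kernel integral of t**(3/2) enters the sum
for t in [2, 3): the term is ∫ t*log(t)·t^(s-1)
between 3 and ∞ the integrand is exp(-2*t)·t^(s-1)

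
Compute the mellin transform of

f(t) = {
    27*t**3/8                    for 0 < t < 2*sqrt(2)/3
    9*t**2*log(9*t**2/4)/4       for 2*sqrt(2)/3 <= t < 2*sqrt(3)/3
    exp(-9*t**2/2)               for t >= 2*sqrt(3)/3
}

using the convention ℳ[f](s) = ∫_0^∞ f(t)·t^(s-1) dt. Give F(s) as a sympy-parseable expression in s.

(-12**(s/2)*s*(s + 3)*log(2) - 2*12**(s/2)*(s + 3)*log(2) + 2*12**(s/2)*(s + 3) + 4*12**(s/2)*sqrt(2)*(s**2/4 + s + 1) + 3*18**(s/2)*s*(s + 3)*log(3)/2 - 3*18**(s/2)*(s + 3) + 3*18**(s/2)*(s + 3)*log(3) + 3**(s/2)*(s + 3)*(s**2/4 + s + 1)*uppergamma(s/2, 6))/(2*(3/2)**s*6**(s/2)*(s + 3)*(s**2/4 + s + 1))
  Re(s) > -3

remove the common scale on t first: t**3 on [0, sqrt(2)); t**2*log(t**2) on [sqrt(2), sqrt(3)); exp(-2*t**2) on [sqrt(3), ∞)
remove the power substitution first: t**(3/2) on [0, 2); t*log(t) on [2, 3); exp(-2*t) on [3, ∞)
along the cuts 2*sqrt(2)/3, 2*sqrt(3)/3, ℳ[f](s) splits into 3 integrals
∫ 27*t**3/8·t^(s-1) over [0, 2*sqrt(2)/3)
[2*sqrt(2)/3, 2*sqrt(3)/3) adds the kernel integral of 9*t**2*log(9*t**2/4)/4
for t in [2*sqrt(3)/3, ∞): the term is ∫ exp(-9*t**2/2)·t^(s-1)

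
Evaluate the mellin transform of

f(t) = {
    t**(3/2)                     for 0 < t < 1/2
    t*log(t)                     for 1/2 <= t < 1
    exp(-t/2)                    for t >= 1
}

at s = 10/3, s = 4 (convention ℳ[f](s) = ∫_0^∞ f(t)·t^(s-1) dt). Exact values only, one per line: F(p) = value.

F(10/3) = 2**(2/3)*(-4176*2**(1/3) + 261 + 507*sqrt(2) + 1131*log(2) + 627328*2**(2/3)*uppergamma(10/3, 1/2))/156832
F(4) = -31/800 + sqrt(2)/352 + log(2)/160 + 158*exp(-1/2)

summing 3 kernel integrals split by 1/2, 1 yields ℳ[f](s)
piece [0, 1/2): integrate t**(3/2) against the kernel
for t in [1/2, 1): the term is ∫ t*log(t)·t^(s-1)
segment 1 to ∞ holds exp(-t/2); add its integral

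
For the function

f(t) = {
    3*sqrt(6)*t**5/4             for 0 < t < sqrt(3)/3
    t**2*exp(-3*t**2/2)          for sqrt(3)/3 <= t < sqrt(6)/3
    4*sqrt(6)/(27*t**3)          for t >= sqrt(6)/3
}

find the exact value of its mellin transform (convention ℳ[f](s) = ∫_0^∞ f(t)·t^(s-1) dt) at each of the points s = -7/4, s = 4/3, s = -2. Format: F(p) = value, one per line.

F(-7/4) = 3**(7/8)*(-247*2**(1/8)*uppergamma(1/8, 1) + 38*sqrt(2) + 104*2**(1/8) + 247*2**(1/8)*uppergamma(1/8, 1/2))/1482
F(4/3) = 3**(1/3)*(-380*2**(2/3)*uppergamma(5/3, 1) + 15*sqrt(2) + 380*2**(2/3)*uppergamma(5/3, 1/2) + 456*2**(2/3))/3420
F(-2) = Ei(-1)/2 + sqrt(2)/12 + 1/5 - Ei(-1/2)/2

the power substitution comes off first: 3*sqrt(6)*t**(5/2)/4 on [0, 1/3); t*exp(-3*t/2) on [1/3, 2/3); 4*sqrt(6)/(27*t**(3/2)) on [2/3, ∞)
reversing the shared t-power: 3*sqrt(6)*t**(3/2)/4 on [0, 1/3); exp(-3*t/2) on [1/3, 2/3); 4*sqrt(6)/(27*t**(5/2)) on [2/3, ∞)
undo the common scale on t: t**(3/2) on [0, 1/2); exp(-t) on [1/2, 1); t**(-5/2) on [1, ∞)
linearity at sqrt(3)/3, sqrt(6)/3 turns ℳ[f](s) into 3 summed integrals
on [0, sqrt(3)/3) integrate f = 3*sqrt(6)*t**5/4 against the kernel
[sqrt(3)/3, sqrt(6)/3) adds the kernel integral of t**2*exp(-3*t**2/2)
segment [sqrt(6)/3, ∞) carries 4*sqrt(6)/(27*t**3); integrate it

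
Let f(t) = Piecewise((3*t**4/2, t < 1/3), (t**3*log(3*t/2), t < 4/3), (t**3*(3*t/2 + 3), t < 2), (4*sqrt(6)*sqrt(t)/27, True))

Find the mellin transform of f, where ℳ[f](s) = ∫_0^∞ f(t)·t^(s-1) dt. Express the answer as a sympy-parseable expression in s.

(-640*2**(2*s)*(s + 3)**2*(2*s + 1) + 128*2**(2*s)*(s + 3)*(s + 4)*(2*s + 1)*log(2) - 384*2**(2*s)*(s + 3)*(2*s + 1) - 128*2**(2*s)*(s + 4)*(2*s + 1) - 32*sqrt(3)*6**s*(s + 3)**2*(s + 4) + 2592*6**s*(s + 3)**2*(2*s + 1) + 1296*6**s*(s + 3)*(2*s + 1) + (s + 3)**2*(2*s + 1) + (s + 3)*(s + 4)*(2*s + 1)*log(4) + 2*(s + 4)*(2*s + 1))/(54*3**s*(s + 3)**2*(s + 4)*(2*s + 1))
  -4 < Re(s) < -1/2

undo the shared t-power: 3*t**2/2 on [0, 1/3); t*log(3*t/2) on [1/3, 4/3); t*(3*t/2 + 3) on [4/3, 2); …
invert the shared t-power to get 3*t/2 on [0, 1/3); log(3*t/2) on [1/3, 4/3); 3*t/2 + 3 on [4/3, 2); …
peel off the common scale on t: t on [0, 1/2); log(t) on [1/2, 2); t + 3 on [2, 3); …
cuts at 1/3, 4/3, 2: linearity sums the 4 kernel integrals
on [0, 1/3): add ∫ 3*t**4/2·t^(s-1) dt
between 1/3 and 4/3 the integrand is t**3*log(3*t/2)·t^(s-1)
over [4/3, 2), the kernel integral of t**3*(3*t/2 + 3) enters the sum
for t in [2, ∞): the term is ∫ 4*sqrt(6)*sqrt(t)/27·t^(s-1)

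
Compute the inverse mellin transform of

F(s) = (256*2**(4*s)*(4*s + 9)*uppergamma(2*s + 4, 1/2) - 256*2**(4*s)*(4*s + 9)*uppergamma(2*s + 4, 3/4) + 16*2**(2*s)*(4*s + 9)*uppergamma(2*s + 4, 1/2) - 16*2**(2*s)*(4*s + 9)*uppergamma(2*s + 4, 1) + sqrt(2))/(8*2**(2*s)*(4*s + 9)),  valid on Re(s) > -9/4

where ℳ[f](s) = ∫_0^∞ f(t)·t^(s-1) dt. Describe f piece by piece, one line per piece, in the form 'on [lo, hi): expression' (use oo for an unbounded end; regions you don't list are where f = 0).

peel off the shared t-power: t**(1/4) on [0, 1/4); exp(-sqrt(t)) on [1/4, 1); exp(-sqrt(t)/2) on [1, 9/4)
peel off the power substitution: sqrt(t) on [0, 1/2); exp(-t) on [1/2, 1); exp(-t/2) on [1, 3/2)
treat the 3 regions marked off by 1/4, 1 separately and sum
segment 0 to 1/4 holds t**(9/4); add its integral
∫ t**2*exp(-sqrt(t))·t^(s-1) over [1/4, 1)
piece [1, 9/4): integrate t**2*exp(-sqrt(t)/2) against the kernel

on [0, 1/4): t**(9/4)
on [1/4, 1): t**2*exp(-sqrt(t))
on [1, 9/4): t**2*exp(-sqrt(t)/2)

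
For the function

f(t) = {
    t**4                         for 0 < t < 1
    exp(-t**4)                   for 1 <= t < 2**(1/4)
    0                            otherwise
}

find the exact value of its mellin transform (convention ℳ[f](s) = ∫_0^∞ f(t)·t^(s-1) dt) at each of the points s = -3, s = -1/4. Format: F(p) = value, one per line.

strip the power substitution: t**2 on [0, 1); exp(-t**2) on [1, sqrt(2))
undo the power substitution: t on [0, 1); exp(-t) on [1, 2)
along the cuts 1, ℳ[f](s) splits into 2 integrals
for t in [0, 1): the term is ∫ t**4·t^(s-1)
the [1, 2**(1/4)) slice contributes ∫ exp(-t**4)·t^(s-1) dt

F(-3) = -uppergamma(-3/4, 2)/4 + uppergamma(-3/4, 1)/4 + 1
F(-1/4) = -uppergamma(-1/16, 2)/4 + uppergamma(-1/16, 1)/4 + 4/15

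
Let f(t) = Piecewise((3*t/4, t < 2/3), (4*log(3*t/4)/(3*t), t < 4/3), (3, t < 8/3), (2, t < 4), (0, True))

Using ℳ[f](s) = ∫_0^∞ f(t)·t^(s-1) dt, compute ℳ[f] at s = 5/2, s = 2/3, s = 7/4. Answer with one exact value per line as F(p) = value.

F(5/2) = -2368*sqrt(3)/1215 + 16*sqrt(6)*log(2)/81 + 17428*sqrt(6)/8505 + 128/5
F(2/3) = 2**(2/3)*3**(1/3)*(-45*2**(2/3) - 20*log(2) + 10*2**(1/3) + 10*6**(2/3) + 61)/10
F(7/4) = 4*2**(3/4)*3**(1/4)*(-2420*2**(3/4) + 924*log(2) + 1295 + 1584*sqrt(2) + 2376*6**(3/4))/6237

remove the common scale on t first: 3*t/2 on [0, 1/3); 2*log(3*t/2)/(3*t) on [1/3, 2/3); 3 on [2/3, 4/3); …
undo the common scale on t: t on [0, 1/2); log(t)/t on [1/2, 1); 3 on [1, 2); …
linearity at 2/3, 4/3, 8/3 turns ℳ[f](s) into 4 summed integrals
[0, 2/3) adds the kernel integral of 3*t/4
on [2/3, 4/3) integrate f = 4*log(3*t/4)/(3*t) against the kernel
[4/3, 8/3) adds the kernel integral of 3
on [8/3, 4) integrate f = 2 against the kernel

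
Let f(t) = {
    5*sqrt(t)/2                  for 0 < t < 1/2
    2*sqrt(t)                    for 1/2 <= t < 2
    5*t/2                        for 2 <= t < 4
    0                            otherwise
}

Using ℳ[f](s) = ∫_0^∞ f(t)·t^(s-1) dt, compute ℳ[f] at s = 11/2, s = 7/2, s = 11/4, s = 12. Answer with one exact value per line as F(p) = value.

breakpoints 1/2, 2: one integral from each of the 3 segments
the [0, 1/2) slice contributes ∫ 5*sqrt(t)/2·t^(s-1) dt
[1/2, 2) adds the kernel integral of 2*sqrt(t)
segment 2 to 4 holds 5*t/2; add its integral

F(11/2) = 31670285/9984 - 320*sqrt(2)/13
F(7/2) = 336905/1152 - 80*sqrt(2)/9
F(11/4) = -1661*2**(3/4)/312 + 64*2**(1/4)/13 + 256*sqrt(2)/3
F(12) = 134217729*sqrt(2)/204800 + 167751680/13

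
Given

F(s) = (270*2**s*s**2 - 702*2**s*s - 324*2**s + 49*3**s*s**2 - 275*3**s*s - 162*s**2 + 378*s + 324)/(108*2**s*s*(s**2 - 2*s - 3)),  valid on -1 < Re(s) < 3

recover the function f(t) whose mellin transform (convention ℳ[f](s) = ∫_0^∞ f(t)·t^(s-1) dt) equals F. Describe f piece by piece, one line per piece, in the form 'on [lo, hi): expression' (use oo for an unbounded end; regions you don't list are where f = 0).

on [0, 1/2): t
on [1/2, 1): 2*t + 1
on [1, 3/2): t/2
on [3/2, oo): t**(-3)

integrate the 4 segments split at 1/2, 1, 3/2, then add the results
between 0 and 1/2 the integrand is t·t^(s-1)
the [1/2, 1) slice contributes ∫ (2*t + 1)·t^(s-1) dt
∫ over [1, 3/2) of t/2·t^(s-1) joins the sum
the [3/2, ∞) slice contributes ∫ t**(-3)·t^(s-1) dt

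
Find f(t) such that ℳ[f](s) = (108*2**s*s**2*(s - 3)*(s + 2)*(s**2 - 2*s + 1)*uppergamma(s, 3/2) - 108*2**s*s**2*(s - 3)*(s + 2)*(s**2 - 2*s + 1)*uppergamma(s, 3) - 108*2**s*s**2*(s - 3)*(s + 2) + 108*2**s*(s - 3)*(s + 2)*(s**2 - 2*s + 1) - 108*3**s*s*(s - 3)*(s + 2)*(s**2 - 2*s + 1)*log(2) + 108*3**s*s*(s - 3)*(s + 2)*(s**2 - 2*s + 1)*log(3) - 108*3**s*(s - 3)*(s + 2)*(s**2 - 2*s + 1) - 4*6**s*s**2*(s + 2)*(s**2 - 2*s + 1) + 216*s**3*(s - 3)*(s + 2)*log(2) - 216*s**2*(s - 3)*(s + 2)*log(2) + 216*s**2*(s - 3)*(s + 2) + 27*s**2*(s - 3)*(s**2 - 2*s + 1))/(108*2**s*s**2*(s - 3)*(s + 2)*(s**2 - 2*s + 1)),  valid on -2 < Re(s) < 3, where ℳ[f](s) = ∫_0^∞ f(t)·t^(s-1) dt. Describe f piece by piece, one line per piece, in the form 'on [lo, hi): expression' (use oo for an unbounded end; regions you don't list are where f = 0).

on [0, 1/2): t**2
on [1/2, 1): log(t)/t
on [1, 3/2): log(t)
on [3/2, 3): exp(-t)
on [3, oo): t**(-3)

cuts at 1/2, 1, 3/2, 3: linearity sums the 5 kernel integrals
∫ over [0, 1/2) of t**2·t^(s-1) joins the sum
the [1/2, 1) slice contributes ∫ log(t)/t·t^(s-1) dt
the [1, 3/2) slice contributes ∫ log(t)·t^(s-1) dt
between 3/2 and 3 the integrand is exp(-t)·t^(s-1)
the [3, ∞) slice contributes ∫ t**(-3)·t^(s-1) dt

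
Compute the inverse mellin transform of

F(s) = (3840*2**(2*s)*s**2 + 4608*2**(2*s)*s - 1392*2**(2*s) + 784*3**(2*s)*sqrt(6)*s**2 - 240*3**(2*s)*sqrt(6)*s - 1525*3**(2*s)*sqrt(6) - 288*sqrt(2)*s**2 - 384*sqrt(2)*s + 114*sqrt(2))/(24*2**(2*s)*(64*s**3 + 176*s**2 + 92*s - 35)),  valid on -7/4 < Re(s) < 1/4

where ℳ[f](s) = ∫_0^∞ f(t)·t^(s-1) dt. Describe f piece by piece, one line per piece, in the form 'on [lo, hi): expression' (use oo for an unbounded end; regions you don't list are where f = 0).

on [0, 1/4): t**(7/4)
on [1/4, 1): t**(5/4)*(2*sqrt(t) + 1)
on [1, 9/4): t**(7/4)/2
on [9/4, oo): t**(-1/4)

strip the shared t-power: t**(3/4) on [0, 1/4); t**(1/4)*(2*sqrt(t) + 1) on [1/4, 1); t**(3/4)/2 on [1, 9/4); …
remove the power substitution first: t**(3/2) on [0, 1/2); sqrt(t)*(2*t + 1) on [1/2, 1); t**(3/2)/2 on [1, 3/2); …
strip the shared t-power: t on [0, 1/2); 2*t + 1 on [1/2, 1); t/2 on [1, 3/2); …
integrate the 4 segments split at 1/4, 1, 9/4, then add the results
on [0, 1/4): add ∫ t**(7/4)·t^(s-1) dt
over [1/4, 1), the kernel integral of t**(5/4)*(2*sqrt(t) + 1) enters the sum
∫ over [1, 9/4) of t**(7/4)/2·t^(s-1) joins the sum
the [9/4, ∞) slice contributes ∫ t**(-1/4)·t^(s-1) dt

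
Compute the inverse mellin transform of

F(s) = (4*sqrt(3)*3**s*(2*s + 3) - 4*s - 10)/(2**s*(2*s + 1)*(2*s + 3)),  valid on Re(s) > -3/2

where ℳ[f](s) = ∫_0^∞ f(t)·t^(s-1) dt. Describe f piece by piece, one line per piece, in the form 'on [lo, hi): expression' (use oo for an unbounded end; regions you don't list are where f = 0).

on [0, 1/2): 2*sqrt(2)*t**(3/2)
on [1/2, 3/2): 2*sqrt(2)*sqrt(t)

strip the common scale on t: t**(3/2) on [0, 1); 2*sqrt(t) on [1, 3)
f breaks at 1/2 into 2 integrals to sum
on [0, 1/2) integrate f = 2*sqrt(2)*t**(3/2) against the kernel
for t in [1/2, 3/2): the term is ∫ 2*sqrt(2)*sqrt(t)·t^(s-1)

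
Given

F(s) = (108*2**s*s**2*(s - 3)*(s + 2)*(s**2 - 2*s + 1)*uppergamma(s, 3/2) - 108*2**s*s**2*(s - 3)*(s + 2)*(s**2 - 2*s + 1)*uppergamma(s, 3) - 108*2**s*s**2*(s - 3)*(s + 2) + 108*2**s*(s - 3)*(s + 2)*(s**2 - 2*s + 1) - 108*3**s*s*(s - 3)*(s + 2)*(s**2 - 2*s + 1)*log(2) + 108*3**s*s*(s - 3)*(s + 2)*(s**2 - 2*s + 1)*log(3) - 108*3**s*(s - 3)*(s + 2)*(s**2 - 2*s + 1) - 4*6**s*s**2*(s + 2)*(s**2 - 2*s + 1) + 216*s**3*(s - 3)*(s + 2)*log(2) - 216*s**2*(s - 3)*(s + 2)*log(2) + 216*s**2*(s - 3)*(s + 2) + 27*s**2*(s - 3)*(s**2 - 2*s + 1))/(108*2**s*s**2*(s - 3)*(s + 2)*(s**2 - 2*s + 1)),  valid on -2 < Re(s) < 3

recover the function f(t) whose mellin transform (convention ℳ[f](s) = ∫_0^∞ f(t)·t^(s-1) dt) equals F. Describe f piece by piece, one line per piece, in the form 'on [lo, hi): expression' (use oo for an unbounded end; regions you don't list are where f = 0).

on [0, 1/2): t**2
on [1/2, 1): log(t)/t
on [1, 3/2): log(t)
on [3/2, 3): exp(-t)
on [3, oo): t**(-3)

slice at 1/2, 1, 3/2, 3, transform all 5 pieces, and sum them
over [0, 1/2), the kernel integral of t**2 enters the sum
between 1/2 and 1 the integrand is log(t)/t·t^(s-1)
for t in [1, 3/2): the term is ∫ log(t)·t^(s-1)
[3/2, 3) adds the kernel integral of exp(-t)
[3, ∞) adds the kernel integral of t**(-3)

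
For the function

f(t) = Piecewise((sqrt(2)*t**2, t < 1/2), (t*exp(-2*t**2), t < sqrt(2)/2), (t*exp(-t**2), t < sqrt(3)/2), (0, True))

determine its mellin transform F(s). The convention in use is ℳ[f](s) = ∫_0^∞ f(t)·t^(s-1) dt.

undo the shared t-power: sqrt(2)*t on [0, 1/2); exp(-2*t**2) on [1/2, sqrt(2)/2); exp(-t**2) on [sqrt(2)/2, sqrt(3)/2)
reversing the power substitution: sqrt(2)*sqrt(t) on [0, 1/4); exp(-2*t) on [1/4, 1/2); exp(-t) on [1/2, 3/4)
the common scale on t comes off first: sqrt(t) on [0, 1/2); exp(-t) on [1/2, 1); exp(-t/2) on [1, 3/2)
split f at 1/2, sqrt(2)/2: ℳ[f](s) collects 3 kernel integrals
∫ over [0, 1/2) of sqrt(2)*t**2·t^(s-1) joins the sum
piece [1/2, sqrt(2)/2): integrate t*exp(-2*t**2) against the kernel
the [sqrt(2)/2, sqrt(3)/2) slice contributes ∫ t*exp(-t**2)·t^(s-1) dt

(2*2**s*(s + 2)*uppergamma(s/2 + 1/2, 1/2) - 2*2**s*(s + 2)*uppergamma(s/2 + 1/2, 3/4) + 2**(s/2 + 1/2)*(s + 2)*uppergamma(s/2 + 1/2, 1/2) - 2**(s/2 + 1/2)*(s + 2)*uppergamma(s/2 + 1/2, 1) + sqrt(2))/(4*2**s*(s + 2))
  Re(s) > -2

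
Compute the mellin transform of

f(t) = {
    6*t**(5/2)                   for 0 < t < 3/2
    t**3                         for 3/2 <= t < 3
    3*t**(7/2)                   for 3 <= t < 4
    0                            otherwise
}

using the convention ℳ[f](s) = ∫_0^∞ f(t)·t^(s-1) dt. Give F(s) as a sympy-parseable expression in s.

(3**(s + 3)*(2*s + 5)*(2*s + 7) - 6*3**(s + 7/2)*(s + 3)*(2*s + 5) + 12*(3/2)**(s + 5/2)*(s + 3)*(2*s + 7) - (3/2)**(s + 3)*(2*s + 5)*(2*s + 7) + 6*4**(s + 7/2)*(s + 3)*(2*s + 5))/((s + 3)*(2*s + 5)*(2*s + 7))
  Re(s) > -5/2

f breaks at 3/2, 3 into 3 integrals to sum
on [0, 3/2): add ∫ 6*t**(5/2)·t^(s-1) dt
segment [3/2, 3) carries t**3; integrate it
on [3, 4): add ∫ 3*t**(7/2)·t^(s-1) dt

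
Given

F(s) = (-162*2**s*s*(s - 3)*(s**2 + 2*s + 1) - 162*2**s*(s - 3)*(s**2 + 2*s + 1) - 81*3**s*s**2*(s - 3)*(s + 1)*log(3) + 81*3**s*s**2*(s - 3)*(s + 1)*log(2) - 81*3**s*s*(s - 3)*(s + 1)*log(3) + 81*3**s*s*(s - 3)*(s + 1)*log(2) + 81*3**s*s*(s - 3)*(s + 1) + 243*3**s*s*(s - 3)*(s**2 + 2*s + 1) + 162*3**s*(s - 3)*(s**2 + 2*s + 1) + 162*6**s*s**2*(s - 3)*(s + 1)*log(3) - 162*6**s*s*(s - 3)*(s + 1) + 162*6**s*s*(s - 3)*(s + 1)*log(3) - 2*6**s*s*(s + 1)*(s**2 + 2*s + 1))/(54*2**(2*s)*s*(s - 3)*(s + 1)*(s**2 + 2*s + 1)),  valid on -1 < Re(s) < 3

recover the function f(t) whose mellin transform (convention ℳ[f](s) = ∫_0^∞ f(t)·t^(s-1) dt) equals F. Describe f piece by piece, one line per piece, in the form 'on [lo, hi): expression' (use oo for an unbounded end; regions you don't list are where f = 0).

peel off the common scale on t: t on [0, 1); t + 3 on [1, 3/2); t*log(t) on [3/2, 3); …
integrate the 4 segments split at 1/2, 3/4, 3/2, then add the results
piece [0, 1/2): integrate 2*t against the kernel
on [1/2, 3/4): add ∫ (2*t + 3)·t^(s-1) dt
on [3/4, 3/2) integrate f = 2*t*log(2*t) against the kernel
on [3/2, ∞): add ∫ 1/(8*t**3)·t^(s-1) dt

on [0, 1/2): 2*t
on [1/2, 3/4): 2*t + 3
on [3/4, 3/2): 2*t*log(2*t)
on [3/2, oo): 1/(8*t**3)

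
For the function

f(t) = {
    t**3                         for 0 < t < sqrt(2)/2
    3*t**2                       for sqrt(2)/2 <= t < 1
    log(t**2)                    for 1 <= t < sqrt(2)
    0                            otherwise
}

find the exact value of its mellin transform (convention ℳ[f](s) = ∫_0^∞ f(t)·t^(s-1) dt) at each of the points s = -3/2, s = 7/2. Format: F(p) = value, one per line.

back out the power substitution: t**(3/2) on [0, 1/2); 3*t on [1/2, 1); log(t) on [1, 2)
slice at sqrt(2)/2, 1, transform all 3 pieces, and sum them
between 0 and sqrt(2)/2 the integrand is t**3·t^(s-1)
segment [sqrt(2)/2, 1) carries 3*t**2; integrate it
the [1, sqrt(2)) slice contributes ∫ log(t**2)·t^(s-1) dt

F(-3/2) = -3*2**(3/4) - 2**(1/4)*log(2)/3 - 2**(1/4)/9 + 62/9
F(7/2) = -1615*2**(3/4)/5096 - 3*2**(1/4)/44 + 4*2**(3/4)*log(2)/7 + 382/539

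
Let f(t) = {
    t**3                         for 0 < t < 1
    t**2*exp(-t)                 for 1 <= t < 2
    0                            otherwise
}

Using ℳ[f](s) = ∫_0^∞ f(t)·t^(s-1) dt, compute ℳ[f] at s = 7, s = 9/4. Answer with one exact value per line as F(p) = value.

F(7) = -297856*exp(-2) + 1/10 + 109601*exp(-1)
F(9/4) = -uppergamma(17/4, 2) + 4/21 + uppergamma(17/4, 1)

back out the shared t-power: t on [0, 1); exp(-t) on [1, 2)
linearity at 1 turns ℳ[f](s) into 2 summed integrals
for t in [0, 1): the term is ∫ t**3·t^(s-1)
for t in [1, 2): the term is ∫ t**2*exp(-t)·t^(s-1)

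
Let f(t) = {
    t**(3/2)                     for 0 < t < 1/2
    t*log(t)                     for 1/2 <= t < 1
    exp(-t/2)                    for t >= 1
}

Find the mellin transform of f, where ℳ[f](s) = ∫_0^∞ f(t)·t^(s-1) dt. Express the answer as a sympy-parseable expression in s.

the 3 pieces separated at 1/2, 1 each add one integral
on [0, 1/2): add ∫ t**(3/2)·t^(s-1) dt
∫ over [1/2, 1) of t*log(t)·t^(s-1) joins the sum
segment 1 to ∞ holds exp(-t/2); add its integral

(2*2**(2*s)*(2*s + 3)*(s**2 + 2*s + 1)*uppergamma(s, 1/2) - 2*2**s*(2*s + 3) + s*(2*s + 3)*log(2) + 2*s + (2*s + 3)*log(2) + sqrt(2)*(s**2 + 2*s + 1) + 3)/(2*2**s*(2*s + 3)*(s**2 + 2*s + 1))
  Re(s) > -3/2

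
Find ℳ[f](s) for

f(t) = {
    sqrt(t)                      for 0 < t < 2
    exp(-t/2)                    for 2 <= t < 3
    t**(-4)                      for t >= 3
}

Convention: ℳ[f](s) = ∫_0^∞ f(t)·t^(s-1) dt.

slice at 2, 3, transform all 3 pieces, and sum them
over [0, 2), the kernel integral of sqrt(t) enters the sum
the [2, 3) slice contributes ∫ exp(-t/2)·t^(s-1) dt
for t in [3, ∞): the term is ∫ t**(-4)·t^(s-1)

(2**s*(s - 4)*(2*s + 1)*uppergamma(s, 1) - 2**s*(s - 4)*(2*s + 1)*uppergamma(s, 3/2) + 2*2**(s + 1/2)*(s - 4) - 3**s*(2*s + 1)/81)/((s - 4)*(2*s + 1))
  -1/2 < Re(s) < 4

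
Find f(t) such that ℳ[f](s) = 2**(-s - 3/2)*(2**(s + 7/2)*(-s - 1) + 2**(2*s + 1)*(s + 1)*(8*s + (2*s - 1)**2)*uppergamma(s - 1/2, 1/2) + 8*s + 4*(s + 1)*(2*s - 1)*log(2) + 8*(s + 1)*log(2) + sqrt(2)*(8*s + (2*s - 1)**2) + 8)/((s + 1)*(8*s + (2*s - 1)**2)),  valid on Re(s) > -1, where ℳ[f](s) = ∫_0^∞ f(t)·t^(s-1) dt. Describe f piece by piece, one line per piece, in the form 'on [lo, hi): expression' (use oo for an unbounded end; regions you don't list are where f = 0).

on [0, 1/2): t
on [1/2, 1): sqrt(t)*log(t)
on [1, oo): exp(-t/2)/sqrt(t)

the shared t-power comes off first: sqrt(t) on [0, 1/2); log(t) on [1/2, 1); exp(-t/2)/t on [1, ∞)
peel off the shared t-power: t**(3/2) on [0, 1/2); t*log(t) on [1/2, 1); exp(-t/2) on [1, ∞)
split f at 1/2, 1: ℳ[f](s) collects 3 kernel integrals
segment 0 to 1/2 holds t; add its integral
on [1/2, 1) integrate f = sqrt(t)*log(t) against the kernel
∫ over [1, ∞) of exp(-t/2)/sqrt(t)·t^(s-1) joins the sum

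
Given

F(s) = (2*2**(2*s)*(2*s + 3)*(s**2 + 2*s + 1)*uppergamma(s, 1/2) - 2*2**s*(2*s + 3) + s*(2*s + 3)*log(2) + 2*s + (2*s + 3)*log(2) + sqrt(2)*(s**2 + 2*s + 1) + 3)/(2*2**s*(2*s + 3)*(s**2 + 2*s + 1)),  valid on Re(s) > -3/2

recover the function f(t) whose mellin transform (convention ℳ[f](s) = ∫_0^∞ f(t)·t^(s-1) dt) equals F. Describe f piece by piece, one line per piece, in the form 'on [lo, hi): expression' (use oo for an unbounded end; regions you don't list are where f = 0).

slice at 1/2, 1, transform all 3 pieces, and sum them
for t in [0, 1/2): the term is ∫ t**(3/2)·t^(s-1)
segment 1/2 to 1 holds t*log(t); add its integral
on [1, ∞): add ∫ exp(-t/2)·t^(s-1) dt

on [0, 1/2): t**(3/2)
on [1/2, 1): t*log(t)
on [1, oo): exp(-t/2)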